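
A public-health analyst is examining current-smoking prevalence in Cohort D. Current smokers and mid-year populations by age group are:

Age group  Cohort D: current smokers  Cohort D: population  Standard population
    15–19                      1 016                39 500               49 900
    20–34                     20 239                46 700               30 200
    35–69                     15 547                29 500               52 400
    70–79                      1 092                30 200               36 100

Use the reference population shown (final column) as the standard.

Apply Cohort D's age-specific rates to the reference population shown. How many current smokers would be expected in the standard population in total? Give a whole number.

43293

Age-specific rates per 1 000 for Cohort D: 25.722, 433.383, 527.017, 36.159.
Expected current smokers = Σ (standard pop × age-specific rate ÷ 1 000)
= 49 900×25.722/1 000 + 30 200×433.383/1 000 + 52 400×527.017/1 000 + 36 100×36.159/1 000
= 1283.50 + 13088.18 + 27615.69 + 1305.34 = 43292.71.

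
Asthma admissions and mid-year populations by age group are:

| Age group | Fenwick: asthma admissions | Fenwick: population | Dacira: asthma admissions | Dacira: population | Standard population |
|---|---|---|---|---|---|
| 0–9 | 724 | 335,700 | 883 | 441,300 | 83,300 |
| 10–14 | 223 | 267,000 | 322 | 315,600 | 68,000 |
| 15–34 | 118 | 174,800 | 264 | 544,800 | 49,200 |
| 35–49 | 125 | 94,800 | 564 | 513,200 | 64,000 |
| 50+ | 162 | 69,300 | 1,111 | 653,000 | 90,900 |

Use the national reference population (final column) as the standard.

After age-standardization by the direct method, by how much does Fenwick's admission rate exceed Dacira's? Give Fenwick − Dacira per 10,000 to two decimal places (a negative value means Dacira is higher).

Age-specific rates per 10,000 for Fenwick: 21.57, 8.35, 6.75, 13.19, 23.38.
For Dacira: 20.01, 10.20, 4.85, 10.99, 17.01.
Standard total = 355,400; weights = 0.2344, 0.1913, 0.1384, 0.1801, 0.2558.
Fenwick: 0.2344×21.57 + 0.1913×8.35 + 0.1384×6.75 + 0.1801×13.19 + 0.2558×23.38 = 15.9409 per 10,000.
Dacira: 0.2344×20.01 + 0.1913×10.20 + 0.1384×4.85 + 0.1801×10.99 + 0.2558×17.01 = 13.6434 per 10,000.
Difference = 15.9409 − 13.6434 = 2.2975.

2.30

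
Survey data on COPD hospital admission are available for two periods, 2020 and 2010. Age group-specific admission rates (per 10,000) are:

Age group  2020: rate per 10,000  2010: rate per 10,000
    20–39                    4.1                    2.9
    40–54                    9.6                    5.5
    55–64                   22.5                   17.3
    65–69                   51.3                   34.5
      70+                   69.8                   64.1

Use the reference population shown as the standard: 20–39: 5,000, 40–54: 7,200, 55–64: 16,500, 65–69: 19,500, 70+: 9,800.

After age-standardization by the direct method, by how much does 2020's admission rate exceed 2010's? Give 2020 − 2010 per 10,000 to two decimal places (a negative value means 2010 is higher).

8.70

Standard total = 58,000; weights = 0.0862, 0.1241, 0.2845, 0.3362, 0.1690.
2020: 0.0862×4.1 + 0.1241×9.6 + 0.2845×22.5 + 0.3362×51.3 + 0.1690×69.8 = 36.9872 per 10,000.
2010: 0.0862×2.9 + 0.1241×5.5 + 0.2845×17.3 + 0.3362×34.5 + 0.1690×64.1 = 28.2841 per 10,000.
Difference = 36.9872 − 28.2841 = 8.7031.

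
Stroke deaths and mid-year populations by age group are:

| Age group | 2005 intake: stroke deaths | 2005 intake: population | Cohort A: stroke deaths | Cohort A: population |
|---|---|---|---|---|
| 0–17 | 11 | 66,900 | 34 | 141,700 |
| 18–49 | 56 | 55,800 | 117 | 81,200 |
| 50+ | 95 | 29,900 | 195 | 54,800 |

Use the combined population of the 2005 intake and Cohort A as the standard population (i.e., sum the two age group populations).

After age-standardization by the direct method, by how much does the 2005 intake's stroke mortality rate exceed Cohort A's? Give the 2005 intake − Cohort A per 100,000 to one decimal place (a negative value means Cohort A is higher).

-25.1

Age-specific rates per 100,000 for the 2005 intake: 16.44, 100.36, 317.73.
For Cohort A: 23.99, 144.09, 355.84.
Combined standard total = 430,300; weights = 0.4848, 0.3184, 0.1968.
The 2005 intake: 0.4848×16.44 + 0.3184×100.36 + 0.1968×317.73 = 102.4643 per 100,000.
Cohort A: 0.4848×23.99 + 0.3184×144.09 + 0.1968×355.84 = 127.5505 per 100,000.
Difference = 102.4643 − 127.5505 = -25.0862.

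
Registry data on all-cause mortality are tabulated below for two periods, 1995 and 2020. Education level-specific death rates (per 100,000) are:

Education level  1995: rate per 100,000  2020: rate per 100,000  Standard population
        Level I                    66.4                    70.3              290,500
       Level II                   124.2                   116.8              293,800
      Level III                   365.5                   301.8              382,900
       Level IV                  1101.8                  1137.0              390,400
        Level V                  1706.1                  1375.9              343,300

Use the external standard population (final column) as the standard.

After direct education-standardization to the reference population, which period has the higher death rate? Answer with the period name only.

Standard total = 1,700,900; weights = 0.1708, 0.1727, 0.2251, 0.2295, 0.2018.
1995: 0.1708×66.4 + 0.1727×124.2 + 0.2251×365.5 + 0.2295×1101.8 + 0.2018×1706.1 = 712.3146 per 100,000.
2020: 0.1708×70.3 + 0.1727×116.8 + 0.2251×301.8 + 0.2295×1137.0 + 0.2018×1375.9 = 638.7962 per 100,000.

1995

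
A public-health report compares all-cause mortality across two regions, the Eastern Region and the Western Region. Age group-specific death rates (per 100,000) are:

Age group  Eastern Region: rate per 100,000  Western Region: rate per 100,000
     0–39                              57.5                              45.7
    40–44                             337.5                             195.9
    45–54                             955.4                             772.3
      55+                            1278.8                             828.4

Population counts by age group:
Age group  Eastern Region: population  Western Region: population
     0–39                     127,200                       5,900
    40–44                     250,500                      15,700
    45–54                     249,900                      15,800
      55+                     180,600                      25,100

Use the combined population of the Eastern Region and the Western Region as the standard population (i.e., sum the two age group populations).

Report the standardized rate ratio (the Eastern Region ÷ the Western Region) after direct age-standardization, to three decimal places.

Combined standard total = 870,700; weights = 0.1529, 0.3057, 0.3052, 0.2362.
The Eastern Region: 0.1529×57.5 + 0.3057×337.5 + 0.3052×955.4 + 0.2362×1278.8 = 705.6330 per 100,000.
The Western Region: 0.1529×45.7 + 0.3057×195.9 + 0.3052×772.3 + 0.2362×828.4 = 498.2580 per 100,000.
Ratio = 705.6330 ÷ 498.2580 = 1.41620.

1.416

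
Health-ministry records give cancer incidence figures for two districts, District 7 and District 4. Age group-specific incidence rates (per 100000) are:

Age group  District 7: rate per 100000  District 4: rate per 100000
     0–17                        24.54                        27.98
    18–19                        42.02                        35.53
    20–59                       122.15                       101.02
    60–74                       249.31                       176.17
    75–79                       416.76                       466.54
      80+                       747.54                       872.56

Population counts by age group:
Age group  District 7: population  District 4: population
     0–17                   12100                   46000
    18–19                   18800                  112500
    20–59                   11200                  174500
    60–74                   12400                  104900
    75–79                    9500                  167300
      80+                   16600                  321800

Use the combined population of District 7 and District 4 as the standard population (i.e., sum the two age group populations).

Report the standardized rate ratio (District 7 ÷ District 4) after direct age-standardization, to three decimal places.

0.910

Combined standard total = 1007600; weights = 0.0577, 0.1303, 0.1843, 0.1164, 0.1755, 0.3358.
District 7: 0.0577×24.54 + 0.1303×42.02 + 0.1843×122.15 + 0.1164×249.31 + 0.1755×416.76 + 0.3358×747.54 = 382.6132 per 100000.
District 4: 0.0577×27.98 + 0.1303×35.53 + 0.1843×101.02 + 0.1164×176.17 + 0.1755×466.54 + 0.3358×872.56 = 420.2793 per 100000.
Ratio = 382.6132 ÷ 420.2793 = 0.91038.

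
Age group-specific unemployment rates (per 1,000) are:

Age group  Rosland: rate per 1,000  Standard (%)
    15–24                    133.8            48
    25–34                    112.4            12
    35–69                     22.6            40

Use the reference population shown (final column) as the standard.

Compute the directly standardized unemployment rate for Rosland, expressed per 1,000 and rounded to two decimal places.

Standard weights: 0.48, 0.12, 0.40.
Standardized rate: 0.4800×133.8 + 0.1200×112.4 + 0.4000×22.6 = 86.7520 per 1,000.

86.75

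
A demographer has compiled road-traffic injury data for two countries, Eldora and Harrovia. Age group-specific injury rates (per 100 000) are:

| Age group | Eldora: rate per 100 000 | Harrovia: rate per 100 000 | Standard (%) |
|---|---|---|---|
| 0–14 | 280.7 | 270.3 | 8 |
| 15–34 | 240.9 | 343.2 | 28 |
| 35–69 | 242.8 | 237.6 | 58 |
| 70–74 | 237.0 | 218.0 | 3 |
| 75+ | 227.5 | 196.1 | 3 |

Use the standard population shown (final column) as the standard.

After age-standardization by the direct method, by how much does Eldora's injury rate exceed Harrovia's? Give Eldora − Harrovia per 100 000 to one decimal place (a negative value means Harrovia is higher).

-23.3

Standard weights: 0.08, 0.28, 0.58, 0.03, 0.03.
Eldora: 0.0800×280.7 + 0.2800×240.9 + 0.5800×242.8 + 0.0300×237.0 + 0.0300×227.5 = 244.6670 per 100 000.
Harrovia: 0.0800×270.3 + 0.2800×343.2 + 0.5800×237.6 + 0.0300×218.0 + 0.0300×196.1 = 267.9510 per 100 000.
Difference = 244.6670 − 267.9510 = -23.2840.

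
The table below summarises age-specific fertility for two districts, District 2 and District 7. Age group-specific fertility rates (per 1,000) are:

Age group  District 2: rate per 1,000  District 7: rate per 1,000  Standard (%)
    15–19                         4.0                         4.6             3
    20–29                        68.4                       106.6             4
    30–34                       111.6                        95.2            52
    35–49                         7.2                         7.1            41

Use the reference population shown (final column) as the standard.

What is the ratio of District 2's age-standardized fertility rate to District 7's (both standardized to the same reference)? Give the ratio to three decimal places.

Standard weights: 0.03, 0.04, 0.52, 0.41.
District 2: 0.0300×4.0 + 0.0400×68.4 + 0.5200×111.6 + 0.4100×7.2 = 63.8400 per 1,000.
District 7: 0.0300×4.6 + 0.0400×106.6 + 0.5200×95.2 + 0.4100×7.1 = 56.8170 per 1,000.
Ratio = 63.8400 ÷ 56.8170 = 1.12361.

1.124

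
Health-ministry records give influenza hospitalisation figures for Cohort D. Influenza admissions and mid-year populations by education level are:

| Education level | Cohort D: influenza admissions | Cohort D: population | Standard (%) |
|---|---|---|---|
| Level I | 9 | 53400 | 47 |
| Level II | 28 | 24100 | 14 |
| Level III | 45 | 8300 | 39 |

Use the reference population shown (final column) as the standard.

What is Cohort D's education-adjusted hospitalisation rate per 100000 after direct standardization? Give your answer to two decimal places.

235.63

Education-specific rates per 100000 for Cohort D: 16.85, 116.18, 542.17.
Standard weights: 0.47, 0.14, 0.39.
Standardized rate: 0.4700×16.85 + 0.1400×116.18 + 0.3900×542.17 = 235.6327 per 100000.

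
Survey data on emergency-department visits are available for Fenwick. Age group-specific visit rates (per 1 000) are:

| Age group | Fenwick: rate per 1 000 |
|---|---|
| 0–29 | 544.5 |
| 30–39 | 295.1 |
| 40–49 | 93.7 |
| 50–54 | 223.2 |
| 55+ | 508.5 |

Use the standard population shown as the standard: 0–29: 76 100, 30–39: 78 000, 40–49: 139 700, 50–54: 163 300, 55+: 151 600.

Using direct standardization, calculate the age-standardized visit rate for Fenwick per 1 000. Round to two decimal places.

313.92

Standard total = 608 700; weights = 0.1250, 0.1281, 0.2295, 0.2683, 0.2491.
Standardized rate: 0.1250×544.5 + 0.1281×295.1 + 0.2295×93.7 + 0.2683×223.2 + 0.2491×508.5 = 313.9170 per 1 000.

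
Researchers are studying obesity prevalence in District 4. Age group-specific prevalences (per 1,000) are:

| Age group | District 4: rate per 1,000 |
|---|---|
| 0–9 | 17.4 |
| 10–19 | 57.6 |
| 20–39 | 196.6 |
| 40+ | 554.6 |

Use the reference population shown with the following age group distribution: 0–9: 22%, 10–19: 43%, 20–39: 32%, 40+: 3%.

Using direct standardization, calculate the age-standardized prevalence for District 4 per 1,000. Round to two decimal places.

108.15

Standard weights: 0.22, 0.43, 0.32, 0.03.
Standardized rate: 0.2200×17.4 + 0.4300×57.6 + 0.3200×196.6 + 0.0300×554.6 = 108.1460 per 1,000.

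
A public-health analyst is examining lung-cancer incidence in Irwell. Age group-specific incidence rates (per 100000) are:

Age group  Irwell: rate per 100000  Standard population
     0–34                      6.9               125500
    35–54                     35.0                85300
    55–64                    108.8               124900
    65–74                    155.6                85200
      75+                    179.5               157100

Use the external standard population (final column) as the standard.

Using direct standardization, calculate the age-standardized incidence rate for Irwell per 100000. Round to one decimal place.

101.9

Standard total = 578000; weights = 0.2171, 0.1476, 0.2161, 0.1474, 0.2718.
Standardized rate: 0.2171×6.9 + 0.1476×35.0 + 0.2161×108.8 + 0.1474×155.6 + 0.2718×179.5 = 101.8982 per 100000.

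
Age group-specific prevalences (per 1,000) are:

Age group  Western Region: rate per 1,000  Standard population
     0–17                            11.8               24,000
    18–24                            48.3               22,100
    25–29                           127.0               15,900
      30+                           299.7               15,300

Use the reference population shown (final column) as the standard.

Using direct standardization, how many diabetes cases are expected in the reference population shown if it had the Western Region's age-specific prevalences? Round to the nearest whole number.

Expected diabetes cases = Σ (standard pop × age-specific rate ÷ 1,000)
= 24,000×11.8/1,000 + 22,100×48.3/1,000 + 15,900×127.0/1,000 + 15,300×299.7/1,000
= 283.20 + 1067.43 + 2019.30 + 4585.41 = 7955.34.

7955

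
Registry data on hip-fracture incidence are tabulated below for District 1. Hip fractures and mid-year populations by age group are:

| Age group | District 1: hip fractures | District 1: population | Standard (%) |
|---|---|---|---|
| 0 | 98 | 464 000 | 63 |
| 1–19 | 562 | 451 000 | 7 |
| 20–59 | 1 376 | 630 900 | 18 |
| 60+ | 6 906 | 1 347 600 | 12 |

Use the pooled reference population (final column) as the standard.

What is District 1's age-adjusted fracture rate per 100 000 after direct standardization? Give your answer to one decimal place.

122.8

Age-specific rates per 100 000 for District 1: 21.12, 124.61, 218.10, 512.47.
Standard weights: 0.63, 0.07, 0.18, 0.12.
Standardized rate: 0.6300×21.12 + 0.0700×124.61 + 0.1800×218.10 + 0.1200×512.47 = 122.7831 per 100 000.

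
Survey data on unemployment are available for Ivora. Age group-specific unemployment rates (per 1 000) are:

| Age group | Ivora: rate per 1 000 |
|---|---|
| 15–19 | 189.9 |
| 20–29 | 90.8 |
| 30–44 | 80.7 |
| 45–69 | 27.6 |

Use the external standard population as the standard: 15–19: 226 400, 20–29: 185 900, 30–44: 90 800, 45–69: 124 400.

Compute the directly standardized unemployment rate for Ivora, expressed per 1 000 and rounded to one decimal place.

Standard total = 627 500; weights = 0.3608, 0.2963, 0.1447, 0.1982.
Standardized rate: 0.3608×189.9 + 0.2963×90.8 + 0.1447×80.7 + 0.1982×27.6 = 112.5643 per 1 000.

112.6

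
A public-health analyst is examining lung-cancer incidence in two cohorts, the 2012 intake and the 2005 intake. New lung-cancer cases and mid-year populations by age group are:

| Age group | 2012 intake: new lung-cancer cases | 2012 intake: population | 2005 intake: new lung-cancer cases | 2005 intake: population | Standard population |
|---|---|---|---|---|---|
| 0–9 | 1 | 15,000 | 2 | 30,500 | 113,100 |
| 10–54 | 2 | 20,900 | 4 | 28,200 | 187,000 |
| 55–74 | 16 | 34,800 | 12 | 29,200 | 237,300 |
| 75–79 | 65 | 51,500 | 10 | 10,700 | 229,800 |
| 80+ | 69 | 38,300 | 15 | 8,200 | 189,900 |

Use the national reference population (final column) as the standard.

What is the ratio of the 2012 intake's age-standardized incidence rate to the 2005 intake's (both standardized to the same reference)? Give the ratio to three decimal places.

1.105

Age-specific rates per 100,000 for the 2012 intake: 6.67, 9.57, 45.98, 126.21, 180.16.
For the 2005 intake: 6.56, 14.18, 41.10, 93.46, 182.93.
Standard total = 957,100; weights = 0.1182, 0.1954, 0.2479, 0.2401, 0.1984.
The 2012 intake: 0.1182×6.67 + 0.1954×9.57 + 0.2479×45.98 + 0.2401×126.21 + 0.1984×180.16 = 80.1060 per 100,000.
The 2005 intake: 0.1182×6.56 + 0.1954×14.18 + 0.2479×41.10 + 0.2401×93.46 + 0.1984×182.93 = 72.4696 per 100,000.
Ratio = 80.1060 ÷ 72.4696 = 1.10537.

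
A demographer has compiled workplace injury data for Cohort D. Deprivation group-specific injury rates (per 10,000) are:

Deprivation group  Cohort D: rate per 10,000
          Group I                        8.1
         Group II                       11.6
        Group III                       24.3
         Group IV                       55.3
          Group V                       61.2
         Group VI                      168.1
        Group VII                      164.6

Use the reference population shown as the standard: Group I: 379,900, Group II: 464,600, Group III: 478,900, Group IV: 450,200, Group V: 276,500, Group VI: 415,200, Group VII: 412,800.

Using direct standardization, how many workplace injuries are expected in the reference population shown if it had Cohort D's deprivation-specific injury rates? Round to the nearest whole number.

19966

Expected workplace injuries = Σ (standard pop × deprivation-specific rate ÷ 10,000)
= 379,900×8.1/10,000 + 464,600×11.6/10,000 + 478,900×24.3/10,000 + 450,200×55.3/10,000 + 276,500×61.2/10,000 + 415,200×168.1/10,000 + 412,800×164.6/10,000
= 307.72 + 538.94 + 1163.73 + 2489.61 + 1692.18 + 6979.51 + 6794.69 = 19966.37.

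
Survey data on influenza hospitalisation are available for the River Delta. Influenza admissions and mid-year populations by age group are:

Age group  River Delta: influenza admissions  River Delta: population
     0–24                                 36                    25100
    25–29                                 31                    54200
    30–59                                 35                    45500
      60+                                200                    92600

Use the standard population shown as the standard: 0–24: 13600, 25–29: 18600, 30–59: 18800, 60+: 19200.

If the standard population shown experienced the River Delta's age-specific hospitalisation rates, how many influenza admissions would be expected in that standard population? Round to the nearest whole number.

Age-specific rates per 100000 for the River Delta: 143.43, 57.20, 76.92, 215.98.
Expected influenza admissions = Σ (standard pop × age-specific rate ÷ 100000)
= 13600×143.43/100000 + 18600×57.20/100000 + 18800×76.92/100000 + 19200×215.98/100000
= 19.51 + 10.64 + 14.46 + 41.47 = 86.07.

86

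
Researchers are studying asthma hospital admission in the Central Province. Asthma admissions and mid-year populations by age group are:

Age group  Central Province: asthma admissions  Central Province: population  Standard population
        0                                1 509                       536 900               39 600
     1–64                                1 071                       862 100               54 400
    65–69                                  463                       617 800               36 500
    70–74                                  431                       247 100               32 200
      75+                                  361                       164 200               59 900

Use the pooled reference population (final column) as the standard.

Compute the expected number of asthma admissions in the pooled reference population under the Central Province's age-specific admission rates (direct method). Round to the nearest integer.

394

Age-specific rates per 10 000 for the Central Province: 28.11, 12.42, 7.49, 17.44, 21.99.
Expected asthma admissions = Σ (standard pop × age-specific rate ÷ 10 000)
= 39 600×28.11/10 000 + 54 400×12.42/10 000 + 36 500×7.49/10 000 + 32 200×17.44/10 000 + 59 900×21.99/10 000
= 111.30 + 67.58 + 27.35 + 56.16 + 131.69 = 394.09.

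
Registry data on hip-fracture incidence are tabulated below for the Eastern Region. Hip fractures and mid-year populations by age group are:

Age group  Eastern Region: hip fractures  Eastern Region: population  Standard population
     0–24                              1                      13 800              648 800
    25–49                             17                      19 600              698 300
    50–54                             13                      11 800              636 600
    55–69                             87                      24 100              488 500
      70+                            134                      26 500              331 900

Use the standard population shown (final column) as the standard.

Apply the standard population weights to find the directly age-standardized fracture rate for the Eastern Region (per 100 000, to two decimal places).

171.03

Age-specific rates per 100 000 for the Eastern Region: 7.25, 86.73, 110.17, 361.00, 505.66.
Standard total = 2 804 100; weights = 0.2314, 0.2490, 0.2270, 0.1742, 0.1184.
Standardized rate: 0.2314×7.25 + 0.2490×86.73 + 0.2270×110.17 + 0.1742×361.00 + 0.1184×505.66 = 171.0272 per 100 000.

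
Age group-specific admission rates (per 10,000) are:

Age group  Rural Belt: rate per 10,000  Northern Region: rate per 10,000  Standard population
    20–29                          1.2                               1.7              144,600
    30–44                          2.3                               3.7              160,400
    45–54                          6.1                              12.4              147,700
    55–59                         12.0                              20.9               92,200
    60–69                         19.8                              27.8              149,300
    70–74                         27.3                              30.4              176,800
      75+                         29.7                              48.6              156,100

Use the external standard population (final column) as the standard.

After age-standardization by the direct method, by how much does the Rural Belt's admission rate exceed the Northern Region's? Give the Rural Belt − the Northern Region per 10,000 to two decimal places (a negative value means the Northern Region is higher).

Standard total = 1,027,100; weights = 0.1408, 0.1562, 0.1438, 0.0898, 0.1454, 0.1721, 0.1520.
The Rural Belt: 0.1408×1.2 + 0.1562×2.3 + 0.1438×6.1 + 0.0898×12.0 + 0.1454×19.8 + 0.1721×27.3 + 0.1520×29.7 = 14.5738 per 10,000.
The Northern Region: 0.1408×1.7 + 0.1562×3.7 + 0.1438×12.4 + 0.0898×20.9 + 0.1454×27.8 + 0.1721×30.4 + 0.1520×48.6 = 21.1367 per 10,000.
Difference = 14.5738 − 21.1367 = -6.5629.

-6.56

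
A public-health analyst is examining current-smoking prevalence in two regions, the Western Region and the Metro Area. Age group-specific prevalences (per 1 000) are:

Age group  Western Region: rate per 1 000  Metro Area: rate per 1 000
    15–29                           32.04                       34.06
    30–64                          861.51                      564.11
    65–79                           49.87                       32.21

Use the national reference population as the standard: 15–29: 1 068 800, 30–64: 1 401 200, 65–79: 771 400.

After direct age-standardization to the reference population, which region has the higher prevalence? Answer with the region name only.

Western Region

Standard total = 3 241 400; weights = 0.3297, 0.4323, 0.2380.
The Western Region: 0.3297×32.04 + 0.4323×861.51 + 0.2380×49.87 = 394.8485 per 1 000.
The Metro Area: 0.3297×34.06 + 0.4323×564.11 + 0.2380×32.21 = 262.7510 per 1 000.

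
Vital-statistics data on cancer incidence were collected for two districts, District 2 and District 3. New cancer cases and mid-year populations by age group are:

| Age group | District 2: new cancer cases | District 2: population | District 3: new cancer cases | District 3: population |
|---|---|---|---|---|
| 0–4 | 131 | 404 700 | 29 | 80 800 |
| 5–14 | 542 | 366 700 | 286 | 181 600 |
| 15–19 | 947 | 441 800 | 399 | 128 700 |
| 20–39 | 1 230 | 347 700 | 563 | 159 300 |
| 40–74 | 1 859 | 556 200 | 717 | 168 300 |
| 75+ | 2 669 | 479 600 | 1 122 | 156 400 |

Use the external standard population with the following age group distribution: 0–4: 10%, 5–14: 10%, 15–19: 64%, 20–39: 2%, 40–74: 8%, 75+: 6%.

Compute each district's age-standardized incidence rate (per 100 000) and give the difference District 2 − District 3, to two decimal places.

-79.54

Age-specific rates per 100 000 for District 2: 32.37, 147.80, 214.35, 353.75, 334.23, 556.51.
For District 3: 35.89, 157.49, 310.02, 353.42, 426.02, 717.39.
Standard weights: 0.10, 0.10, 0.64, 0.02, 0.08, 0.06.
District 2: 0.1000×32.37 + 0.1000×147.80 + 0.6400×214.35 + 0.0200×353.75 + 0.0800×334.23 + 0.0600×556.51 = 222.4057 per 100 000.
District 3: 0.1000×35.89 + 0.1000×157.49 + 0.6400×310.02 + 0.0200×353.42 + 0.0800×426.02 + 0.0600×717.39 = 301.9468 per 100 000.
Difference = 222.4057 − 301.9468 = -79.5412.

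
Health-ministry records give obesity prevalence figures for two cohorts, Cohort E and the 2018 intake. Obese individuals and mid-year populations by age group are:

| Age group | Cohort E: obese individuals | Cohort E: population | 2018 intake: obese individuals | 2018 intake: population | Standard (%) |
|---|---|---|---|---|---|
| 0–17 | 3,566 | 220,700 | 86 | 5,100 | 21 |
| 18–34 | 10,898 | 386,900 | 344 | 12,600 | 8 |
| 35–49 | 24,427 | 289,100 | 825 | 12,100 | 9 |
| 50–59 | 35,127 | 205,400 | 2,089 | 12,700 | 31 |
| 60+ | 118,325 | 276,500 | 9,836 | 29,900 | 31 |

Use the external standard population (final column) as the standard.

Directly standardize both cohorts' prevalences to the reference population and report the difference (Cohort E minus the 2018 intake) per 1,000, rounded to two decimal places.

Age-specific rates per 1,000 for Cohort E: 16.158, 28.167, 84.493, 171.018, 427.939.
For the 2018 intake: 16.863, 27.302, 68.182, 164.488, 328.963.
Standard weights: 0.21, 0.08, 0.09, 0.31, 0.31.
Cohort E: 0.2100×16.158 + 0.0800×28.167 + 0.0900×84.493 + 0.3100×171.018 + 0.3100×427.939 = 198.9273 per 1,000.
The 2018 intake: 0.2100×16.863 + 0.0800×27.302 + 0.0900×68.182 + 0.3100×164.488 + 0.3100×328.963 = 164.8316 per 1,000.
Difference = 198.9273 − 164.8316 = 34.0957.

34.10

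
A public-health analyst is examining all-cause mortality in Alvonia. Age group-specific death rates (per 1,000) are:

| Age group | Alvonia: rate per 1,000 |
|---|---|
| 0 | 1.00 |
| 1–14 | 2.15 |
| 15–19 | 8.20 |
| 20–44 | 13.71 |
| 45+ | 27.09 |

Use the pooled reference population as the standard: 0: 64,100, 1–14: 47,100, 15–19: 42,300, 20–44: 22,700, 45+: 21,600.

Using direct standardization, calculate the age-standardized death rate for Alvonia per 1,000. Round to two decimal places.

7.12

Standard total = 197,800; weights = 0.3241, 0.2381, 0.2139, 0.1148, 0.1092.
Standardized rate: 0.3241×1.00 + 0.2381×2.15 + 0.2139×8.20 + 0.1148×13.71 + 0.1092×27.09 = 7.1213 per 1,000.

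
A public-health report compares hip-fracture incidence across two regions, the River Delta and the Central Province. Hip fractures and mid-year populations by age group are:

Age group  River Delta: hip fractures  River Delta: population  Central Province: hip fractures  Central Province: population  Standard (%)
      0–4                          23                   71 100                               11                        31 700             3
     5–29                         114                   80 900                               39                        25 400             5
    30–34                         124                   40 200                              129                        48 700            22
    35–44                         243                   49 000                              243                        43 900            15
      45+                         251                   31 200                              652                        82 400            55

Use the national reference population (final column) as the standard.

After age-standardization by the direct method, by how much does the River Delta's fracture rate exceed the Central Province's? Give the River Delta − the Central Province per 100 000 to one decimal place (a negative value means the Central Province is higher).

7.5

Age-specific rates per 100 000 for the River Delta: 32.35, 140.91, 308.46, 495.92, 804.49.
For the Central Province: 34.70, 153.54, 264.89, 553.53, 791.26.
Standard weights: 0.03, 0.05, 0.22, 0.15, 0.55.
The River Delta: 0.0300×32.35 + 0.0500×140.91 + 0.2200×308.46 + 0.1500×495.92 + 0.5500×804.49 = 592.7326 per 100 000.
The Central Province: 0.0300×34.70 + 0.0500×153.54 + 0.2200×264.89 + 0.1500×553.53 + 0.5500×791.26 = 585.2171 per 100 000.
Difference = 592.7326 − 585.2171 = 7.5155.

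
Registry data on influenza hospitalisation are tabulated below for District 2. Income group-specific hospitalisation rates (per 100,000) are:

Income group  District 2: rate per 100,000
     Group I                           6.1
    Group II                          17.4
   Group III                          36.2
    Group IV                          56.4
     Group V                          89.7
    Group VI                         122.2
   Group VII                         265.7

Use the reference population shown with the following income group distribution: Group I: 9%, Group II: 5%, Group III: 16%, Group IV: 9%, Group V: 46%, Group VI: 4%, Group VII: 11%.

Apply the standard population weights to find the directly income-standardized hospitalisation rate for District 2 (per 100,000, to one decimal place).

87.7

Standard weights: 0.09, 0.05, 0.16, 0.09, 0.46, 0.04, 0.11.
Standardized rate: 0.0900×6.1 + 0.0500×17.4 + 0.1600×36.2 + 0.0900×56.4 + 0.4600×89.7 + 0.0400×122.2 + 0.1100×265.7 = 87.6640 per 100,000.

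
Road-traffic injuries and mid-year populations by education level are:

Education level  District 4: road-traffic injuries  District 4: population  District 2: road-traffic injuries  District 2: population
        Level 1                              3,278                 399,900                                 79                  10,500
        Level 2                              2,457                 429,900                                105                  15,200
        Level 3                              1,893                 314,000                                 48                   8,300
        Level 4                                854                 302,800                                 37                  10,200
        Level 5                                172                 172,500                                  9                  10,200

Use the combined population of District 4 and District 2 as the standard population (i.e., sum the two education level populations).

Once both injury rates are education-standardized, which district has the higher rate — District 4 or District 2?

Education-specific rates per 100,000 for District 4: 819.70, 571.53, 602.87, 282.03, 99.71.
For District 2: 752.38, 690.79, 578.31, 362.75, 88.24.
Combined standard total = 1,673,500; weights = 0.2452, 0.2660, 0.1926, 0.1870, 0.1092.
District 4: 0.2452×819.70 + 0.2660×571.53 + 0.1926×602.87 + 0.1870×282.03 + 0.1092×99.71 = 532.7707 per 100,000.
District 2: 0.2452×752.38 + 0.2660×690.79 + 0.1926×578.31 + 0.1870×362.75 + 0.1092×88.24 = 557.0945 per 100,000.
The crude rates (534.49 vs 511.03) would put District 4 higher, but that reflects its education composition; once standardized to a common education structure, District 2 has the higher underlying rate.

District 2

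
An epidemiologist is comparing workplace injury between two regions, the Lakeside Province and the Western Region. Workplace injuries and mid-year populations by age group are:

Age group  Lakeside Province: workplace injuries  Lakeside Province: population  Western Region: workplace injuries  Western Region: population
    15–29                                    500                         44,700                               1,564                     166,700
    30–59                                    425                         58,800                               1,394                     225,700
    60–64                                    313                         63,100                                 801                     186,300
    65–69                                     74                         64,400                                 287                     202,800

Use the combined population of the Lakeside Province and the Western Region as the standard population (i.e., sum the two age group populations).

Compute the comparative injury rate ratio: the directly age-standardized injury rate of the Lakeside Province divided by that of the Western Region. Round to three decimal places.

Age-specific rates per 10,000 for the Lakeside Province: 111.86, 72.28, 49.60, 11.49.
For the Western Region: 93.82, 61.76, 43.00, 14.15.
Combined standard total = 1,012,500; weights = 0.2088, 0.2810, 0.2463, 0.2639.
The Lakeside Province: 0.2088×111.86 + 0.2810×72.28 + 0.2463×49.60 + 0.2639×11.49 = 58.9149 per 10,000.
The Western Region: 0.2088×93.82 + 0.2810×61.76 + 0.2463×43.00 + 0.2639×14.15 = 51.2690 per 10,000.
Ratio = 58.9149 ÷ 51.2690 = 1.14913.

1.149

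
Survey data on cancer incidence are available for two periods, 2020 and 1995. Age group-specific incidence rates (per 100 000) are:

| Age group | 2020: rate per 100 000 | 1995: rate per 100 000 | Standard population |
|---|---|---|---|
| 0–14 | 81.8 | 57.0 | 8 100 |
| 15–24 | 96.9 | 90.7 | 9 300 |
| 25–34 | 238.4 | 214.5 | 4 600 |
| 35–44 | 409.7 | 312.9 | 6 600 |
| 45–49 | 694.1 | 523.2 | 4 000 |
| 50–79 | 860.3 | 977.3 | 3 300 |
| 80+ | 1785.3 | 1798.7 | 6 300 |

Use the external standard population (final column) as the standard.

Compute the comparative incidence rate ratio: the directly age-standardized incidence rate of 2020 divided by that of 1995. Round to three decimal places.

1.058

Standard total = 42 200; weights = 0.1919, 0.2204, 0.1090, 0.1564, 0.0948, 0.0782, 0.1493.
2020: 0.1919×81.8 + 0.2204×96.9 + 0.1090×238.4 + 0.1564×409.7 + 0.0948×694.1 + 0.0782×860.3 + 0.1493×1785.3 = 526.7107 per 100 000.
1995: 0.1919×57.0 + 0.2204×90.7 + 0.1090×214.5 + 0.1564×312.9 + 0.0948×523.2 + 0.0782×977.3 + 0.1493×1798.7 = 497.7903 per 100 000.
Ratio = 526.7107 ÷ 497.7903 = 1.05810.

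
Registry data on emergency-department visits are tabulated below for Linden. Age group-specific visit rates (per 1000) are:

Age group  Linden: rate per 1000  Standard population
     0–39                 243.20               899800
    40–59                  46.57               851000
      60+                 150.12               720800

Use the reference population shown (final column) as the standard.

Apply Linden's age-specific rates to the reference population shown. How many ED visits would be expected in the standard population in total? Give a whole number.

366669

Expected ED visits = Σ (standard pop × age-specific rate ÷ 1000)
= 899800×243.20/1000 + 851000×46.57/1000 + 720800×150.12/1000
= 218831.36 + 39631.07 + 108206.50 = 366668.93.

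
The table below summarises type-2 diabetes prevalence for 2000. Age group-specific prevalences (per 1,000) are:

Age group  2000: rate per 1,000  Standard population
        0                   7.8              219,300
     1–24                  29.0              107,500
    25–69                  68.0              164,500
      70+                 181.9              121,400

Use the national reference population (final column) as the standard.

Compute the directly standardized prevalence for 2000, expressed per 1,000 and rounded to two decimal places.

62.18

Standard total = 612,700; weights = 0.3579, 0.1755, 0.2685, 0.1981.
Standardized rate: 0.3579×7.8 + 0.1755×29.0 + 0.2685×68.0 + 0.1981×181.9 = 62.1784 per 1,000.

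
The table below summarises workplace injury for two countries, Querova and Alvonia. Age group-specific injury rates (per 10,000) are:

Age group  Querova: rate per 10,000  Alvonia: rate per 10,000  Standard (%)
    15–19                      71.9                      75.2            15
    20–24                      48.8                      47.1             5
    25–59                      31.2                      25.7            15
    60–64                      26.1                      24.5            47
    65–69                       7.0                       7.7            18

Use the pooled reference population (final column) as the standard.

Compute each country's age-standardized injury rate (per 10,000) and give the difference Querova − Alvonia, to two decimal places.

1.04

Standard weights: 0.15, 0.05, 0.15, 0.47, 0.18.
Querova: 0.1500×71.9 + 0.0500×48.8 + 0.1500×31.2 + 0.4700×26.1 + 0.1800×7.0 = 31.4320 per 10,000.
Alvonia: 0.1500×75.2 + 0.0500×47.1 + 0.1500×25.7 + 0.4700×24.5 + 0.1800×7.7 = 30.3910 per 10,000.
Difference = 31.4320 − 30.3910 = 1.0410.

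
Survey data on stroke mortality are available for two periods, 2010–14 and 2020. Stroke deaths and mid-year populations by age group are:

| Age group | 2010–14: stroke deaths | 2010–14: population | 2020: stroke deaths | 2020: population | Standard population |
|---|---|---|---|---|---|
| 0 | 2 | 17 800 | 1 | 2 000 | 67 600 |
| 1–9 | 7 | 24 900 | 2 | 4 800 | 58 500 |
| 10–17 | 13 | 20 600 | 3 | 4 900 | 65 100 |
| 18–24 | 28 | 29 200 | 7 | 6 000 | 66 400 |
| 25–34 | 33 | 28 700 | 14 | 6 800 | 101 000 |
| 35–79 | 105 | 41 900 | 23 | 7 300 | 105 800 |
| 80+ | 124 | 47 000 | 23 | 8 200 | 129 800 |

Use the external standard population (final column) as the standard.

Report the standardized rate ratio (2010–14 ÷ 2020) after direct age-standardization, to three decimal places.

Age-specific rates per 100 000 for 2010–14: 11.24, 28.11, 63.11, 95.89, 114.98, 250.60, 263.83.
For 2020: 50.00, 41.67, 61.22, 116.67, 205.88, 315.07, 280.49.
Standard total = 594 200; weights = 0.1138, 0.0985, 0.1096, 0.1117, 0.1700, 0.1781, 0.2184.
2010–14: 0.1138×11.24 + 0.0985×28.11 + 0.1096×63.11 + 0.1117×95.89 + 0.1700×114.98 + 0.1781×250.60 + 0.2184×263.83 = 143.4719 per 100 000.
2020: 0.1138×50.00 + 0.0985×41.67 + 0.1096×61.22 + 0.1117×116.67 + 0.1700×205.88 + 0.1781×315.07 + 0.2184×280.49 = 181.9010 per 100 000.
Ratio = 143.4719 ÷ 181.9010 = 0.78874.

0.789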